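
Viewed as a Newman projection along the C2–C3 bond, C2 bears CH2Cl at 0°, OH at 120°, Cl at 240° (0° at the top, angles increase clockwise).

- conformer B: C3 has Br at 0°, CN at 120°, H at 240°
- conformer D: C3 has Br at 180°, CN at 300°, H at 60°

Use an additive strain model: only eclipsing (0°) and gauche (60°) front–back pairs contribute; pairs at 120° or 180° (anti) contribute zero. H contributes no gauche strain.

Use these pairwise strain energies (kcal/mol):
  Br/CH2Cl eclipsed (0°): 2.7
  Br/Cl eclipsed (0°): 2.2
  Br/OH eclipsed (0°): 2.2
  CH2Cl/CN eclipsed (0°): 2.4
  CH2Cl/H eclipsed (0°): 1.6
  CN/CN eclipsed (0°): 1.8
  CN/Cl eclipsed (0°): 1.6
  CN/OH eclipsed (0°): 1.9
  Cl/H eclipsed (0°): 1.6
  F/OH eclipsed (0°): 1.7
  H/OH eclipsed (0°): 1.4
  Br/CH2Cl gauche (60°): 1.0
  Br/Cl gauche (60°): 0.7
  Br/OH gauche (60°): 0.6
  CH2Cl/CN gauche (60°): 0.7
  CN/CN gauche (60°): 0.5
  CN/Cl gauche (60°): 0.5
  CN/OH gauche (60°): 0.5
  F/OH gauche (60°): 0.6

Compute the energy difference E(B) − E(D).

B is eclipsed. CH2Cl at 0° is eclipsed with Br at 0° (2.7); OH at 120° is eclipsed with CN at 120° (1.9); Cl at 240° is eclipsed with H at 240° (1.6). Total 6.2 kcal/mol.
D is staggered. CH2Cl at 0° is gauche with CN at 300° (0.7); OH at 120° is gauche with Br at 180° (0.6); Cl at 240° is gauche with Br at 180° (0.7); Cl at 240° is gauche with CN at 300° (0.5). Total 2.5 kcal/mol.
E(B) − E(D) = 6.2 − 2.5 = +3.7 kcal/mol.

+3.7 kcal/mol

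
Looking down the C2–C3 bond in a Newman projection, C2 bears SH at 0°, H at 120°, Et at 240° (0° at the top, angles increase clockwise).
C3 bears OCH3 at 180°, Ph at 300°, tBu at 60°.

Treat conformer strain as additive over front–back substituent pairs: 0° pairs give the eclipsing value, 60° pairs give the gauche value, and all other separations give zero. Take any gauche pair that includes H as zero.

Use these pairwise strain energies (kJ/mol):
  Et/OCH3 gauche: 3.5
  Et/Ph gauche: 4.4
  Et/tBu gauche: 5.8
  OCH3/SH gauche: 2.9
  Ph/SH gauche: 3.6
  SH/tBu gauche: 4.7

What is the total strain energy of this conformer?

This conformer (staggered): SH–Ph gauche, SH–tBu gauche, Et–OCH3 gauche, Et–Ph gauche; 3.6 + 4.7 + 3.5 + 4.4 = 16.2 kJ/mol.

16.2 kJ/mol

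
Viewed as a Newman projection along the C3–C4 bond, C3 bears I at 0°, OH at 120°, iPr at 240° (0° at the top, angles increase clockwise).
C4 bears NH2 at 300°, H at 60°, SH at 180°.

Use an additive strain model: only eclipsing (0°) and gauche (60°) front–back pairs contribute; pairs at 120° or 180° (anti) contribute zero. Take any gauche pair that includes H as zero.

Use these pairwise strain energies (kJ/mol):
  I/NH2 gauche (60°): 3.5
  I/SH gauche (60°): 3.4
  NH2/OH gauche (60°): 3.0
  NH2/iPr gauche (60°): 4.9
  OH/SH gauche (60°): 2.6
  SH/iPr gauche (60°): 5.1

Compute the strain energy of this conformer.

16.1 kJ/mol

This conformer (staggered): I–NH2 gauche, OH–SH gauche, iPr–NH2 gauche, iPr–SH gauche; 3.5 + 2.6 + 4.9 + 5.1 = 16.1 kJ/mol.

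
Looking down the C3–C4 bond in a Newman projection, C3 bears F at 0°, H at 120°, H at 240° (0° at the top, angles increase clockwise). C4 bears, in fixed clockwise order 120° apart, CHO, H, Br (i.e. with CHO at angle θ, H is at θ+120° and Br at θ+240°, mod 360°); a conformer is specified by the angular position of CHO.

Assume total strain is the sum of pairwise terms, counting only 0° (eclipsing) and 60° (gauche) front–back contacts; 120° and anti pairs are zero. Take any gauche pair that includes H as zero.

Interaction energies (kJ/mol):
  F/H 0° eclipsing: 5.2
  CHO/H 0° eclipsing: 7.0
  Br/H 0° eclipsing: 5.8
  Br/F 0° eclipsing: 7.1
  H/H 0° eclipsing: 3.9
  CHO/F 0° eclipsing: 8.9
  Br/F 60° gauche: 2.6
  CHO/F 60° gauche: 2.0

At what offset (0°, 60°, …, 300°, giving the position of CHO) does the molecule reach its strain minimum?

300°

CHO at 0° is eclipsed. F at 0° is eclipsed with CHO at 0° (8.9); H at 120° is eclipsed with H at 120° (3.9); H at 240° is eclipsed with Br at 240° (5.8). Total 18.6 kJ/mol.
CHO at 60° is staggered. F at 0° is gauche with CHO at 60° (2.0); F at 0° is gauche with Br at 300° (2.6). Total 4.6 kJ/mol.
CHO at 120° is eclipsed. F at 0° is eclipsed with Br at 0° (7.1); H at 120° is eclipsed with CHO at 120° (7.0); H at 240° is eclipsed with H at 240° (3.9). Total 18.0 kJ/mol.
CHO at 180° is staggered. F at 0° is gauche with Br at 60° (2.6). Total 2.6 kJ/mol.
CHO at 240° is eclipsed. F at 0° is eclipsed with H at 0° (5.2); H at 120° is eclipsed with Br at 120° (5.8); H at 240° is eclipsed with CHO at 240° (7.0). Total 18.0 kJ/mol.
CHO at 300° is staggered. F at 0° is gauche with CHO at 300° (2.0). Total 2.0 kJ/mol.
The minimum (2.0 kJ/mol) occurs with CHO at 300°.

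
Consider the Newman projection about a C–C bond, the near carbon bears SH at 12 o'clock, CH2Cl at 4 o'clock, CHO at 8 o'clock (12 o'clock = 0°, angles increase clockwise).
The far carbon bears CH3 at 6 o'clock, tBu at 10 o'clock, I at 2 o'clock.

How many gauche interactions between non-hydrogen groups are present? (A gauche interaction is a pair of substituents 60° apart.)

6

Non-H gauche pairs: SH(0°)/tBu(300°); SH(0°)/I(60°); CH2Cl(120°)/CH3(180°); CH2Cl(120°)/I(60°); CHO(240°)/CH3(180°); CHO(240°)/tBu(300°) — 6 interactions.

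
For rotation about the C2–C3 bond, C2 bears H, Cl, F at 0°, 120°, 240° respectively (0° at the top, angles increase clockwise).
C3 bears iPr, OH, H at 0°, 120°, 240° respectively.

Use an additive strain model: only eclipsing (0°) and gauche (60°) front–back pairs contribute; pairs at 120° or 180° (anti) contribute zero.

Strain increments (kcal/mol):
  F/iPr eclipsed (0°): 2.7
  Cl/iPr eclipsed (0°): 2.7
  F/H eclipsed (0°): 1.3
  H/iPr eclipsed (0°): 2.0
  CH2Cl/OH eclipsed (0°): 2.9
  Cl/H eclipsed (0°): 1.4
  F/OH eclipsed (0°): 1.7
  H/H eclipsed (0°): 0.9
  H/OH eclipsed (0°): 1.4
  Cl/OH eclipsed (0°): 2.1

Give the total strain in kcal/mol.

5.4 kcal/mol

This conformer (eclipsed): H–iPr eclipsed, Cl–OH eclipsed, F–H eclipsed; 2.0 + 2.1 + 1.3 = 5.4 kcal/mol.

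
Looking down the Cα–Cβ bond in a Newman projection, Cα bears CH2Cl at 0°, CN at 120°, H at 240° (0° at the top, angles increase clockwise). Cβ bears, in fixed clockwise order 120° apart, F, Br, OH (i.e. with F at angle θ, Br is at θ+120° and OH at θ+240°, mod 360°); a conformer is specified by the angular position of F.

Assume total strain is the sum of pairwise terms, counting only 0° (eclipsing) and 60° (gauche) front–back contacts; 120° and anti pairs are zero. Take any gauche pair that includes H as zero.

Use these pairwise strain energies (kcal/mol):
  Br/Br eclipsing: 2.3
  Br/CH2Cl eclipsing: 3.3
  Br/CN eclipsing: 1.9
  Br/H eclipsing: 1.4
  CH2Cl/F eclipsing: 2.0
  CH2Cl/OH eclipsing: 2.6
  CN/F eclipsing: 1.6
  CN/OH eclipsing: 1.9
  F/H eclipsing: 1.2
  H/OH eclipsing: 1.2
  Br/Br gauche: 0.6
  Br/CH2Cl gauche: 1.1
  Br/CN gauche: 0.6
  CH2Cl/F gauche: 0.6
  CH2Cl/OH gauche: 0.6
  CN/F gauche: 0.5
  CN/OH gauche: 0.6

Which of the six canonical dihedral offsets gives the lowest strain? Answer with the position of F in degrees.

F at 0° is eclipsed. CH2Cl at 0° is eclipsed with F at 0° (2.0); CN at 120° is eclipsed with Br at 120° (1.9); H at 240° is eclipsed with OH at 240° (1.2). Total 5.1 kcal/mol.
F at 60° is staggered. CH2Cl at 0° is gauche with F at 60° (0.6); CH2Cl at 0° is gauche with OH at 300° (0.6); CN at 120° is gauche with F at 60° (0.5); CN at 120° is gauche with Br at 180° (0.6). Total 2.3 kcal/mol.
F at 120° is eclipsed. CH2Cl at 0° is eclipsed with OH at 0° (2.6); CN at 120° is eclipsed with F at 120° (1.6); H at 240° is eclipsed with Br at 240° (1.4). Total 5.6 kcal/mol.
F at 180° is staggered. CH2Cl at 0° is gauche with Br at 300° (1.1); CH2Cl at 0° is gauche with OH at 60° (0.6); CN at 120° is gauche with F at 180° (0.5); CN at 120° is gauche with OH at 60° (0.6). Total 2.8 kcal/mol.
F at 240° is eclipsed. CH2Cl at 0° is eclipsed with Br at 0° (3.3); CN at 120° is eclipsed with OH at 120° (1.9); H at 240° is eclipsed with F at 240° (1.2). Total 6.4 kcal/mol.
F at 300° is staggered. CH2Cl at 0° is gauche with F at 300° (0.6); CH2Cl at 0° is gauche with Br at 60° (1.1); CN at 120° is gauche with Br at 60° (0.6); CN at 120° is gauche with OH at 180° (0.6). Total 2.9 kcal/mol.
The minimum (2.3 kcal/mol) occurs with F at 60°.

60°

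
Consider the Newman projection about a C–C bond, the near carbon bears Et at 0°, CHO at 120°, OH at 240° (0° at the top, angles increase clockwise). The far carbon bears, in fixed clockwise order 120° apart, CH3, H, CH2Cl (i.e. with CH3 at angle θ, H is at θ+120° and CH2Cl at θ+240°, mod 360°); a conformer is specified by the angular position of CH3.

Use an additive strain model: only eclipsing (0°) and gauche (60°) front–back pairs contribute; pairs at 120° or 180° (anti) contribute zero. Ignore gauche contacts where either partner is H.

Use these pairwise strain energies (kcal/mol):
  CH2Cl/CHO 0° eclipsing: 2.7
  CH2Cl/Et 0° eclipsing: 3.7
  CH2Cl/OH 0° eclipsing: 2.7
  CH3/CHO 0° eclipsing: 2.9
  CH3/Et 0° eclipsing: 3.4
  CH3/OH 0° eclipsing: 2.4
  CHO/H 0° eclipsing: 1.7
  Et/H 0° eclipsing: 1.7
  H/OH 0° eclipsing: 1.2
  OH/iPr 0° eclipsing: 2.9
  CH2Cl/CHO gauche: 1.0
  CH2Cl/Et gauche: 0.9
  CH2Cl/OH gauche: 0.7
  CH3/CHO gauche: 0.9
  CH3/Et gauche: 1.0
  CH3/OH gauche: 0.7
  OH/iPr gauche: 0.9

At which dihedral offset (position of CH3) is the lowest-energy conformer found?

CH3 at 0° is eclipsed. Et at 0° is eclipsed with CH3 at 0° (3.4); CHO at 120° is eclipsed with H at 120° (1.7); OH at 240° is eclipsed with CH2Cl at 240° (2.7). Total 7.8 kcal/mol.
CH3 at 60° is staggered. Et at 0° is gauche with CH3 at 60° (1.0); Et at 0° is gauche with CH2Cl at 300° (0.9); CHO at 120° is gauche with CH3 at 60° (0.9); OH at 240° is gauche with CH2Cl at 300° (0.7). Total 3.5 kcal/mol.
CH3 at 120° is eclipsed. Et at 0° is eclipsed with CH2Cl at 0° (3.7); CHO at 120° is eclipsed with CH3 at 120° (2.9); OH at 240° is eclipsed with H at 240° (1.2). Total 7.8 kcal/mol.
CH3 at 180° is staggered. Et at 0° is gauche with CH2Cl at 60° (0.9); CHO at 120° is gauche with CH3 at 180° (0.9); CHO at 120° is gauche with CH2Cl at 60° (1.0); OH at 240° is gauche with CH3 at 180° (0.7). Total 3.5 kcal/mol.
CH3 at 240° is eclipsed. Et at 0° is eclipsed with H at 0° (1.7); CHO at 120° is eclipsed with CH2Cl at 120° (2.7); OH at 240° is eclipsed with CH3 at 240° (2.4). Total 6.8 kcal/mol.
CH3 at 300° is staggered. Et at 0° is gauche with CH3 at 300° (1.0); CHO at 120° is gauche with CH2Cl at 180° (1.0); OH at 240° is gauche with CH3 at 300° (0.7); OH at 240° is gauche with CH2Cl at 180° (0.7). Total 3.4 kcal/mol.
The minimum (3.4 kcal/mol) occurs with CH3 at 300°.

300°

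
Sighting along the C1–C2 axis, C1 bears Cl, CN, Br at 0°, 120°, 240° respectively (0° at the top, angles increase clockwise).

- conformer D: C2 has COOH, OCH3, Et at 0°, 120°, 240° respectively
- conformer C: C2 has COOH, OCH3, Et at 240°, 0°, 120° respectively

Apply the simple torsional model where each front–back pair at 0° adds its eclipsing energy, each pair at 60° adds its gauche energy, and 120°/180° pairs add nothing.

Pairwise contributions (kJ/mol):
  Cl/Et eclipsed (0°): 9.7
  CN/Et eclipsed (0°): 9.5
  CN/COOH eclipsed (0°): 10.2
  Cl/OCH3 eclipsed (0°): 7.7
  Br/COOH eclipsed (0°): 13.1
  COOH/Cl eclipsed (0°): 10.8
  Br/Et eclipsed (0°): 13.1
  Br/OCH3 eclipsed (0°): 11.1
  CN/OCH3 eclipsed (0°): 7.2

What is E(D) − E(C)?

+0.8 kJ/mol

D is eclipsed. Cl at 0° is eclipsed with COOH at 0° (10.8); CN at 120° is eclipsed with OCH3 at 120° (7.2); Br at 240° is eclipsed with Et at 240° (13.1). Total 31.1 kJ/mol.
C is eclipsed. Cl at 0° is eclipsed with OCH3 at 0° (7.7); CN at 120° is eclipsed with Et at 120° (9.5); Br at 240° is eclipsed with COOH at 240° (13.1). Total 30.3 kJ/mol.
E(D) − E(C) = 31.1 − 30.3 = +0.8 kJ/mol.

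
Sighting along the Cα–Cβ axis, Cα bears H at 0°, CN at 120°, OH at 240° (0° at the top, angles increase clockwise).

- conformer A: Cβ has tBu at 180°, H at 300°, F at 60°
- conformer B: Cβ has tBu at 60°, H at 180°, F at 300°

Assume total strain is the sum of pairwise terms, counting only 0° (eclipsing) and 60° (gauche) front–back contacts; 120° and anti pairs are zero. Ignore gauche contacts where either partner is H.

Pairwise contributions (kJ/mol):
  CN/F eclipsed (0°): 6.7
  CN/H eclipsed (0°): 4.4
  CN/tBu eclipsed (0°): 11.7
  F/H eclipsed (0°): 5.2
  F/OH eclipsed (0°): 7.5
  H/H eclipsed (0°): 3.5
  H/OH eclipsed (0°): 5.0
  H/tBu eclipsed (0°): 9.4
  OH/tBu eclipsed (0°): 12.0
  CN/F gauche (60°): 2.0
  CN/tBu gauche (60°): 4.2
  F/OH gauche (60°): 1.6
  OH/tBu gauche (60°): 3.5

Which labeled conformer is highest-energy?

A (staggered): CN–tBu gauche, CN–F gauche, OH–tBu gauche; 4.2 + 2.0 + 3.5 = 9.7 kJ/mol.
B (staggered): CN–tBu gauche, OH–F gauche; 4.2 + 1.6 = 5.8 kJ/mol.
A has the highest total (9.7 kJ/mol).

A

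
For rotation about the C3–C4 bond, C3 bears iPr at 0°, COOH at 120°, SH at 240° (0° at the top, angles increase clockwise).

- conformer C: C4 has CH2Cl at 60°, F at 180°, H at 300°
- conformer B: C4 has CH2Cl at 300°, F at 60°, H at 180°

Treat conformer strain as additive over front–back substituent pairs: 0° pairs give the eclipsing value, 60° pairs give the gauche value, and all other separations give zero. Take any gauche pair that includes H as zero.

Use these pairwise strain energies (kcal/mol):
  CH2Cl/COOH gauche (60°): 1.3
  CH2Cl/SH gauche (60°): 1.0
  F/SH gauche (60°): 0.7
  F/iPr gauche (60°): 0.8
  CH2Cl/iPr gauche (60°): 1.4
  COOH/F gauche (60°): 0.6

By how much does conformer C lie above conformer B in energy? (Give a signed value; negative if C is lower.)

C (staggered): iPr(0°)/CH2Cl(60°) gauche 1.4; COOH(120°)/CH2Cl(60°) gauche 1.3; COOH(120°)/F(180°) gauche 0.6; SH(240°)/F(180°) gauche 0.7 → 4.0 kcal/mol.
B (staggered): iPr(0°)/CH2Cl(300°) gauche 1.4; iPr(0°)/F(60°) gauche 0.8; COOH(120°)/F(60°) gauche 0.6; SH(240°)/CH2Cl(300°) gauche 1.0 → 3.8 kcal/mol.
E(C) − E(B) = 4.0 − 3.8 = +0.2 kcal/mol.

+0.2 kcal/mol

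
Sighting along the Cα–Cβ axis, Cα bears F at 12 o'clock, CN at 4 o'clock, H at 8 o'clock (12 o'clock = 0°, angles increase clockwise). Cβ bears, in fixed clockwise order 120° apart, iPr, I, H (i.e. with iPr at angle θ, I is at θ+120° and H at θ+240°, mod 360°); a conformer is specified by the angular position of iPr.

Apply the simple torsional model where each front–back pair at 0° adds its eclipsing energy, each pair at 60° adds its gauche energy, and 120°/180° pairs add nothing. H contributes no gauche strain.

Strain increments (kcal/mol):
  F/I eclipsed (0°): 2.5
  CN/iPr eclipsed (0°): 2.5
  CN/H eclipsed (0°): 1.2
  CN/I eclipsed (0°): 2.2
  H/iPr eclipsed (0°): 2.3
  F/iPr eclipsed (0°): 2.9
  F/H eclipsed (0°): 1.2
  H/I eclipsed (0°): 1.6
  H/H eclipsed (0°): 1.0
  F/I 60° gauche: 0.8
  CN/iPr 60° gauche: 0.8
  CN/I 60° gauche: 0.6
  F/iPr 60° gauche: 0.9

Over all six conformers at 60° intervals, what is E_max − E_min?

iPr at 0° (eclipsed): F–iPr eclipsed, CN–I eclipsed, H–H eclipsed; 2.9 + 2.2 + 1.0 = 6.1 kcal/mol.
iPr at 60° (staggered): F–iPr gauche, CN–iPr gauche, CN–I gauche; 0.9 + 0.8 + 0.6 = 2.3 kcal/mol.
iPr at 120° (eclipsed): F–H eclipsed, CN–iPr eclipsed, H–I eclipsed; 1.2 + 2.5 + 1.6 = 5.3 kcal/mol.
iPr at 180° (staggered): F–I gauche, CN–iPr gauche; 0.8 + 0.8 = 1.6 kcal/mol.
iPr at 240° (eclipsed): F–I eclipsed, CN–H eclipsed, H–iPr eclipsed; 2.5 + 1.2 + 2.3 = 6.0 kcal/mol.
iPr at 300° (staggered): F–iPr gauche, F–I gauche, CN–I gauche; 0.9 + 0.8 + 0.6 = 2.3 kcal/mol.
Max at 0° (6.1 kcal/mol), min at 180° (1.6 kcal/mol); barrier = 4.5 kcal/mol.

4.5 kcal/mol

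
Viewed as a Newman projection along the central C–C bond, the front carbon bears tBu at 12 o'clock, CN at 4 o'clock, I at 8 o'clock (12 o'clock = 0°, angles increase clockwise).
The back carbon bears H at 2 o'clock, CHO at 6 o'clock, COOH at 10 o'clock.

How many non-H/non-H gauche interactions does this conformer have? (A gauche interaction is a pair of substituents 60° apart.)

4

Non-H gauche pairs: tBu(0°)/COOH(300°); CN(120°)/CHO(180°); I(240°)/CHO(180°); I(240°)/COOH(300°) — 4 interactions.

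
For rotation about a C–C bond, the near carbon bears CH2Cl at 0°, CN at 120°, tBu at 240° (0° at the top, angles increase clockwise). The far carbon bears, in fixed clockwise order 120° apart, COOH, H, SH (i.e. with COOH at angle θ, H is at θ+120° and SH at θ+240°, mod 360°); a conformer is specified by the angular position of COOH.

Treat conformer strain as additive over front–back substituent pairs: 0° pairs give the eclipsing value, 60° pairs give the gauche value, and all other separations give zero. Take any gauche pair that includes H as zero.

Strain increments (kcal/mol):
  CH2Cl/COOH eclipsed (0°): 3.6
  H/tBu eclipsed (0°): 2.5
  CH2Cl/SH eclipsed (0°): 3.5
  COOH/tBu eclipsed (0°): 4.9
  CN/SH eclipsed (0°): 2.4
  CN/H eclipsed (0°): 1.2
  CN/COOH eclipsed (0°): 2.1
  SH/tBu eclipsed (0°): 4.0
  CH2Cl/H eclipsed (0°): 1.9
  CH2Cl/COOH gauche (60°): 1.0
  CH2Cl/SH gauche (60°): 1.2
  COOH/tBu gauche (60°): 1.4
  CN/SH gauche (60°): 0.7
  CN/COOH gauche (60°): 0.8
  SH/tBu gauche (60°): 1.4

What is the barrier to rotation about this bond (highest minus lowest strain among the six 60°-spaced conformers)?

COOH at 0° (eclipsed): CH2Cl(0°)/COOH(0°) eclipsed 3.6; CN(120°)/H(120°) eclipsed 1.2; tBu(240°)/SH(240°) eclipsed 4.0 → 8.8 kcal/mol.
COOH at 60° (staggered): CH2Cl(0°)/COOH(60°) gauche 1.0; CH2Cl(0°)/SH(300°) gauche 1.2; CN(120°)/COOH(60°) gauche 0.8; tBu(240°)/SH(300°) gauche 1.4 → 4.4 kcal/mol.
COOH at 120° (eclipsed): CH2Cl(0°)/SH(0°) eclipsed 3.5; CN(120°)/COOH(120°) eclipsed 2.1; tBu(240°)/H(240°) eclipsed 2.5 → 8.1 kcal/mol.
COOH at 180° (staggered): CH2Cl(0°)/SH(60°) gauche 1.2; CN(120°)/COOH(180°) gauche 0.8; CN(120°)/SH(60°) gauche 0.7; tBu(240°)/COOH(180°) gauche 1.4 → 4.1 kcal/mol.
COOH at 240° (eclipsed): CH2Cl(0°)/H(0°) eclipsed 1.9; CN(120°)/SH(120°) eclipsed 2.4; tBu(240°)/COOH(240°) eclipsed 4.9 → 9.2 kcal/mol.
COOH at 300° (staggered): CH2Cl(0°)/COOH(300°) gauche 1.0; CN(120°)/SH(180°) gauche 0.7; tBu(240°)/COOH(300°) gauche 1.4; tBu(240°)/SH(180°) gauche 1.4 → 4.5 kcal/mol.
Max at 240° (9.2 kcal/mol), min at 180° (4.1 kcal/mol); barrier = 5.1 kcal/mol.

5.1 kcal/mol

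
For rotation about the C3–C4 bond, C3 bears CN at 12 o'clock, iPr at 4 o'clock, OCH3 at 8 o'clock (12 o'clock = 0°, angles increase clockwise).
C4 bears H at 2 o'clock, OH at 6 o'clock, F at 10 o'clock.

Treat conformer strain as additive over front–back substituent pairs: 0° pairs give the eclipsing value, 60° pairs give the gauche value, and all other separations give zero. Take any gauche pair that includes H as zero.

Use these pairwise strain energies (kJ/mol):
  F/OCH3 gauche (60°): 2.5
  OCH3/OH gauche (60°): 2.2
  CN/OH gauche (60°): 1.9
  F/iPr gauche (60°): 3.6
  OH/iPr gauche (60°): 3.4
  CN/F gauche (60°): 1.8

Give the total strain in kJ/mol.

This conformer (staggered): CN–F gauche, iPr–OH gauche, OCH3–OH gauche, OCH3–F gauche; 1.8 + 3.4 + 2.2 + 2.5 = 9.9 kJ/mol.

9.9 kJ/mol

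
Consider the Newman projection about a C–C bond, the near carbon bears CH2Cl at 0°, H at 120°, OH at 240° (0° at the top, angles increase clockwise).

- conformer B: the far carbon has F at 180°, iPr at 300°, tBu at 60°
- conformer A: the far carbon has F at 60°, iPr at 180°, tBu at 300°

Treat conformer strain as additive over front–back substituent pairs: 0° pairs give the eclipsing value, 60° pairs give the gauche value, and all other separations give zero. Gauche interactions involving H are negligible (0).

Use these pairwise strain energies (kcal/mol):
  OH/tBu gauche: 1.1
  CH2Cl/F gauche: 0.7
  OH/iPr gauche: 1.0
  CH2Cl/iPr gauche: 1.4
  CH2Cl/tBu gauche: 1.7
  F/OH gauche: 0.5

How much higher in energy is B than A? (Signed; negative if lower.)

+0.1 kcal/mol

B is staggered. CH2Cl at 0° is gauche with iPr at 300° (1.4); CH2Cl at 0° is gauche with tBu at 60° (1.7); OH at 240° is gauche with F at 180° (0.5); OH at 240° is gauche with iPr at 300° (1.0). Total 4.6 kcal/mol.
A is staggered. CH2Cl at 0° is gauche with F at 60° (0.7); CH2Cl at 0° is gauche with tBu at 300° (1.7); OH at 240° is gauche with iPr at 180° (1.0); OH at 240° is gauche with tBu at 300° (1.1). Total 4.5 kcal/mol.
E(B) − E(A) = 4.6 − 4.5 = +0.1 kcal/mol.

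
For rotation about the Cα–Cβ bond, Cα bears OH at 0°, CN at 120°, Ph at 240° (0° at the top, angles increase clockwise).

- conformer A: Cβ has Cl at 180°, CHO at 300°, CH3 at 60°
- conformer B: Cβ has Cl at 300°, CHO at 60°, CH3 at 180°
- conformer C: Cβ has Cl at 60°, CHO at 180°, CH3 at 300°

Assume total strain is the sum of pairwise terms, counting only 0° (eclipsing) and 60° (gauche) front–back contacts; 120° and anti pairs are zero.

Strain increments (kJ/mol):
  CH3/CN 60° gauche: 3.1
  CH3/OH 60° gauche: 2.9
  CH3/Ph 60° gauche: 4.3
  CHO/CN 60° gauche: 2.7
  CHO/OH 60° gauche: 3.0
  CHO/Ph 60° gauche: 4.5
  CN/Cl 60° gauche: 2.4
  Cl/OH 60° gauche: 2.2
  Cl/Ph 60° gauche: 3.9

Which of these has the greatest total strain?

A is staggered. OH at 0° is gauche with CHO at 300° (3.0); OH at 0° is gauche with CH3 at 60° (2.9); CN at 120° is gauche with Cl at 180° (2.4); CN at 120° is gauche with CH3 at 60° (3.1); Ph at 240° is gauche with Cl at 180° (3.9); Ph at 240° is gauche with CHO at 300° (4.5). Total 19.8 kJ/mol.
B is staggered. OH at 0° is gauche with Cl at 300° (2.2); OH at 0° is gauche with CHO at 60° (3.0); CN at 120° is gauche with CHO at 60° (2.7); CN at 120° is gauche with CH3 at 180° (3.1); Ph at 240° is gauche with Cl at 300° (3.9); Ph at 240° is gauche with CH3 at 180° (4.3). Total 19.2 kJ/mol.
C is staggered. OH at 0° is gauche with Cl at 60° (2.2); OH at 0° is gauche with CH3 at 300° (2.9); CN at 120° is gauche with Cl at 60° (2.4); CN at 120° is gauche with CHO at 180° (2.7); Ph at 240° is gauche with CHO at 180° (4.5); Ph at 240° is gauche with CH3 at 300° (4.3). Total 19.0 kJ/mol.
A has the highest total (19.8 kJ/mol).

A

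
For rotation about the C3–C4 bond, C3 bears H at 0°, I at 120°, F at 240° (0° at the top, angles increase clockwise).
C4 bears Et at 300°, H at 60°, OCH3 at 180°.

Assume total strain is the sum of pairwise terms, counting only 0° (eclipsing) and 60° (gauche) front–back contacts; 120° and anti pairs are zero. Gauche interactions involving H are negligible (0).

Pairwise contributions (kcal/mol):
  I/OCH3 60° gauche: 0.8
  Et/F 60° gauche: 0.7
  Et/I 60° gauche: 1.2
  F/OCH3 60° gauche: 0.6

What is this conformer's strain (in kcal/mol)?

This conformer (staggered): I(120°)/OCH3(180°) gauche 0.8; F(240°)/Et(300°) gauche 0.7; F(240°)/OCH3(180°) gauche 0.6 → 2.1 kcal/mol.

2.1 kcal/mol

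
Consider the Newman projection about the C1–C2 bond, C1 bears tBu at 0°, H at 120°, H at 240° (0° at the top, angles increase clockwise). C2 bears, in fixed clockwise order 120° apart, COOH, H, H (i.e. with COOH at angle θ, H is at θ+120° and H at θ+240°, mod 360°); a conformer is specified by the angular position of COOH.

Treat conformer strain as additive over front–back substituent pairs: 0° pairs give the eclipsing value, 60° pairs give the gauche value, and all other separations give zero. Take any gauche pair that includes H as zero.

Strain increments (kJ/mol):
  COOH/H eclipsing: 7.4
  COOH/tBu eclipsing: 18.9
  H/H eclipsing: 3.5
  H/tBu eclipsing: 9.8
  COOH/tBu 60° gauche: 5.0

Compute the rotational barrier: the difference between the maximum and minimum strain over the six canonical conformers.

25.9 kJ/mol

COOH at 0° (eclipsed): tBu–COOH eclipsed, H–H eclipsed, H–H eclipsed; 18.9 + 3.5 + 3.5 = 25.9 kJ/mol.
COOH at 60° (staggered): tBu–COOH gauche; 5.0 = 5.0 kJ/mol.
COOH at 120° (eclipsed): tBu–H eclipsed, H–COOH eclipsed, H–H eclipsed; 9.8 + 7.4 + 3.5 = 20.7 kJ/mol.
COOH at 180° (staggered): no non-H gauche contacts → 0.0 kJ/mol.
COOH at 240° (eclipsed): tBu–H eclipsed, H–H eclipsed, H–COOH eclipsed; 9.8 + 3.5 + 7.4 = 20.7 kJ/mol.
COOH at 300° (staggered): tBu–COOH gauche; 5.0 = 5.0 kJ/mol.
Max at 0° (25.9 kJ/mol), min at 180° (0.0 kJ/mol); barrier = 25.9 kJ/mol.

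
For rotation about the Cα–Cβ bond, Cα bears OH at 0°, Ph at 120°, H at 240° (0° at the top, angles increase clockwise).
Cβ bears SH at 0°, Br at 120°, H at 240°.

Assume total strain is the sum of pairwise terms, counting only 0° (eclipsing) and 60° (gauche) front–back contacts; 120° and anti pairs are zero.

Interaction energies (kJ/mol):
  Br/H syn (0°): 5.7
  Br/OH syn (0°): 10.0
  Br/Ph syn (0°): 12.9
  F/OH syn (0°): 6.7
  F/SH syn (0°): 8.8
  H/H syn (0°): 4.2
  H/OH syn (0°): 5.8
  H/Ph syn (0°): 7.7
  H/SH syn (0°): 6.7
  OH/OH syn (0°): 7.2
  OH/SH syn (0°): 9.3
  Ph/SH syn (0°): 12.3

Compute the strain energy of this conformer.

26.4 kJ/mol

This conformer (eclipsed): OH(0°)/SH(0°) eclipsed 9.3; Ph(120°)/Br(120°) eclipsed 12.9; H(240°)/H(240°) eclipsed 4.2 → 26.4 kJ/mol.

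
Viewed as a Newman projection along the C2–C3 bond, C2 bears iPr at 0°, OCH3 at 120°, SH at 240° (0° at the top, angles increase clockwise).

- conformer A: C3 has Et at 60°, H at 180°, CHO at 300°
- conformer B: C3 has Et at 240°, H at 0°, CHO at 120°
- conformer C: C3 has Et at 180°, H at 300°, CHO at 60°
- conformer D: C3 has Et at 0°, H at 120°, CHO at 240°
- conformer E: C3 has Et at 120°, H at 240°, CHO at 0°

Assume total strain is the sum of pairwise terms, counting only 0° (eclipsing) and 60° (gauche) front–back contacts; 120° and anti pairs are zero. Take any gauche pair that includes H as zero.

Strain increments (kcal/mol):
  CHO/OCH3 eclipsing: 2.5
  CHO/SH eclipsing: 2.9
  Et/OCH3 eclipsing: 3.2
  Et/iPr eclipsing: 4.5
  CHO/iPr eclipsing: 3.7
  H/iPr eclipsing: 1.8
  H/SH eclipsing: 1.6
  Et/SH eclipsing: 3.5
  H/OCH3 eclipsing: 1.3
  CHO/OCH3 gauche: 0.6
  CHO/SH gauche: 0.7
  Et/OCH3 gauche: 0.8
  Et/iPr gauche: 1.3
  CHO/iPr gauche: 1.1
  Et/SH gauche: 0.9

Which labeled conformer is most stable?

A (staggered): iPr(0°)/Et(60°) gauche 1.3; iPr(0°)/CHO(300°) gauche 1.1; OCH3(120°)/Et(60°) gauche 0.8; SH(240°)/CHO(300°) gauche 0.7 → 3.9 kcal/mol.
B (eclipsed): iPr(0°)/H(0°) eclipsed 1.8; OCH3(120°)/CHO(120°) eclipsed 2.5; SH(240°)/Et(240°) eclipsed 3.5 → 7.8 kcal/mol.
C (staggered): iPr(0°)/CHO(60°) gauche 1.1; OCH3(120°)/Et(180°) gauche 0.8; OCH3(120°)/CHO(60°) gauche 0.6; SH(240°)/Et(180°) gauche 0.9 → 3.4 kcal/mol.
D (eclipsed): iPr(0°)/Et(0°) eclipsed 4.5; OCH3(120°)/H(120°) eclipsed 1.3; SH(240°)/CHO(240°) eclipsed 2.9 → 8.7 kcal/mol.
E (eclipsed): iPr(0°)/CHO(0°) eclipsed 3.7; OCH3(120°)/Et(120°) eclipsed 3.2; SH(240°)/H(240°) eclipsed 1.6 → 8.5 kcal/mol.
C has the lowest total (3.4 kcal/mol).

C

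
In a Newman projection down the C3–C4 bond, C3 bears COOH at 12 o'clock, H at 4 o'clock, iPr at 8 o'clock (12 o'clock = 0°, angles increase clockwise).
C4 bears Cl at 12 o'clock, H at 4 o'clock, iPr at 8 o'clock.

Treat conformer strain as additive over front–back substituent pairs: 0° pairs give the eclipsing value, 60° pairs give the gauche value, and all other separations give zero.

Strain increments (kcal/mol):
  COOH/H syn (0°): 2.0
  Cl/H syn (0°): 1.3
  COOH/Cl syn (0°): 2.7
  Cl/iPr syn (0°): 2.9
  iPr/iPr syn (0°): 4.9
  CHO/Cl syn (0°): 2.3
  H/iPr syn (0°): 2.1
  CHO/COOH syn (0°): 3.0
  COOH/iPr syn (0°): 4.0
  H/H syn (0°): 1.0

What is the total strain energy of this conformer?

This conformer (eclipsed): COOH–Cl eclipsed, H–H eclipsed, iPr–iPr eclipsed; 2.7 + 1.0 + 4.9 = 8.6 kcal/mol.

8.6 kcal/mol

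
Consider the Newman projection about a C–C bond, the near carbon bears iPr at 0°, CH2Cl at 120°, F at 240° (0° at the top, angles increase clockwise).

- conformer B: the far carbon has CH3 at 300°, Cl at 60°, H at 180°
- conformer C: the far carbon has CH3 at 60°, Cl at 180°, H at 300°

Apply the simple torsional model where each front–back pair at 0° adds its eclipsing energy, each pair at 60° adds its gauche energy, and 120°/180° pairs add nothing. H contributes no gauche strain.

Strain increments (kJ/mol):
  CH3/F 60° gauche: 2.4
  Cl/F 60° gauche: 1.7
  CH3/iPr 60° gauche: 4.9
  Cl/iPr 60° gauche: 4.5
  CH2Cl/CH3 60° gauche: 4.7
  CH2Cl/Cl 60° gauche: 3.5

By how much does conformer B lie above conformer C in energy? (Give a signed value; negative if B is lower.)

+0.5 kJ/mol

B (staggered): iPr–CH3 gauche, iPr–Cl gauche, CH2Cl–Cl gauche, F–CH3 gauche; 4.9 + 4.5 + 3.5 + 2.4 = 15.3 kJ/mol.
C (staggered): iPr–CH3 gauche, CH2Cl–CH3 gauche, CH2Cl–Cl gauche, F–Cl gauche; 4.9 + 4.7 + 3.5 + 1.7 = 14.8 kJ/mol.
E(B) − E(C) = 15.3 − 14.8 = +0.5 kJ/mol.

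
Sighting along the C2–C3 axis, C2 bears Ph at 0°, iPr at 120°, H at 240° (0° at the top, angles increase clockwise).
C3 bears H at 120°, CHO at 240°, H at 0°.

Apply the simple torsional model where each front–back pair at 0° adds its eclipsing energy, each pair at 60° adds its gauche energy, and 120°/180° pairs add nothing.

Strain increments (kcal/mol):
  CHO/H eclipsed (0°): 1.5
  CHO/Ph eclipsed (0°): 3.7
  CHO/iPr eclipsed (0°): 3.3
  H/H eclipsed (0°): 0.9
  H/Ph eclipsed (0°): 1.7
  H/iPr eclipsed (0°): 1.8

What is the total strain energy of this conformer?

This conformer (eclipsed): Ph(0°)/H(0°) eclipsed 1.7; iPr(120°)/H(120°) eclipsed 1.8; H(240°)/CHO(240°) eclipsed 1.5 → 5.0 kcal/mol.

5.0 kcal/mol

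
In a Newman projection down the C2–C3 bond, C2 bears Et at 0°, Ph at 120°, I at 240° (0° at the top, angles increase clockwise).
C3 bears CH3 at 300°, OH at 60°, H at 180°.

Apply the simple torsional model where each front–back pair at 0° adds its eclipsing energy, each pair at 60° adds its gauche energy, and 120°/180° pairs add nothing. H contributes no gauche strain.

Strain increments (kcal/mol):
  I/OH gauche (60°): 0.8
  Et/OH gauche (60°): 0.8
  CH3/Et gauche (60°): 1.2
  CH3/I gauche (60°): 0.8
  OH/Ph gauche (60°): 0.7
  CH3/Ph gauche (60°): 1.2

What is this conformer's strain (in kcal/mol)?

This conformer (staggered): Et(0°)/CH3(300°) gauche 1.2; Et(0°)/OH(60°) gauche 0.8; Ph(120°)/OH(60°) gauche 0.7; I(240°)/CH3(300°) gauche 0.8 → 3.5 kcal/mol.

3.5 kcal/mol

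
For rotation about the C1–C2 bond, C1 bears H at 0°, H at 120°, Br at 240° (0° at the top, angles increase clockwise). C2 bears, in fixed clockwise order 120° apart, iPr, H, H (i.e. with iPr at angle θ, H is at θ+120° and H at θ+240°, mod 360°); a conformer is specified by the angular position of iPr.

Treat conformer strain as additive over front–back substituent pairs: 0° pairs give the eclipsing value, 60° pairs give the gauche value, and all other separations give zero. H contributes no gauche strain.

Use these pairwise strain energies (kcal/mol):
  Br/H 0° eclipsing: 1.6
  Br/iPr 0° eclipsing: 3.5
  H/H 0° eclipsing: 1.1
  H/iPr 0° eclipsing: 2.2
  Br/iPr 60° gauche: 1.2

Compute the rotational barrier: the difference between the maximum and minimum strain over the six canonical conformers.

iPr at 0° (eclipsed): H(0°)/iPr(0°) eclipsed 2.2; H(120°)/H(120°) eclipsed 1.1; Br(240°)/H(240°) eclipsed 1.6 → 4.9 kcal/mol.
iPr at 60° (staggered): no non-H gauche contacts → 0.0 kcal/mol.
iPr at 120° (eclipsed): H(0°)/H(0°) eclipsed 1.1; H(120°)/iPr(120°) eclipsed 2.2; Br(240°)/H(240°) eclipsed 1.6 → 4.9 kcal/mol.
iPr at 180° (staggered): Br(240°)/iPr(180°) gauche 1.2 → 1.2 kcal/mol.
iPr at 240° (eclipsed): H(0°)/H(0°) eclipsed 1.1; H(120°)/H(120°) eclipsed 1.1; Br(240°)/iPr(240°) eclipsed 3.5 → 5.7 kcal/mol.
iPr at 300° (staggered): Br(240°)/iPr(300°) gauche 1.2 → 1.2 kcal/mol.
Max at 240° (5.7 kcal/mol), min at 60° (0.0 kcal/mol); barrier = 5.7 kcal/mol.

5.7 kcal/mol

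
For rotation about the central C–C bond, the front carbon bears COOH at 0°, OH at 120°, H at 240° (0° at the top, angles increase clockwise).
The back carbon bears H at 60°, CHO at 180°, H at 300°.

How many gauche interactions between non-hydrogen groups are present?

Non-H gauche pairs: OH(120°)/CHO(180°) — 1 interaction.

1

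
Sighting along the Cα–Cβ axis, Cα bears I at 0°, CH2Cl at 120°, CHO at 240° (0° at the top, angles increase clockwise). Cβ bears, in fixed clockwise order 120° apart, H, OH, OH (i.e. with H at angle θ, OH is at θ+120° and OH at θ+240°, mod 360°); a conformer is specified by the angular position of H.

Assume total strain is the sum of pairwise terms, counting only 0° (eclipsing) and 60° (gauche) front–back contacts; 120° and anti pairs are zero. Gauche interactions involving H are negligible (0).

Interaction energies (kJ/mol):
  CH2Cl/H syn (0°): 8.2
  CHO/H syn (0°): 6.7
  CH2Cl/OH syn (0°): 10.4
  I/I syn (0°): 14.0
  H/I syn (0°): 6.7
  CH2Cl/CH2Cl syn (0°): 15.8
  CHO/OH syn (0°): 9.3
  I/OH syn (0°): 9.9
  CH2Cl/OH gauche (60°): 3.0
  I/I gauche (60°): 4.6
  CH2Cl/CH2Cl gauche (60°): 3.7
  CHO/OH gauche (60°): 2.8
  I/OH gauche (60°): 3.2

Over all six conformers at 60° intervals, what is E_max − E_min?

15.6 kJ/mol

H at 0° is eclipsed. I at 0° is eclipsed with H at 0° (6.7); CH2Cl at 120° is eclipsed with OH at 120° (10.4); CHO at 240° is eclipsed with OH at 240° (9.3). Total 26.4 kJ/mol.
H at 60° is staggered. I at 0° is gauche with OH at 300° (3.2); CH2Cl at 120° is gauche with OH at 180° (3.0); CHO at 240° is gauche with OH at 180° (2.8); CHO at 240° is gauche with OH at 300° (2.8). Total 11.8 kJ/mol.
H at 120° is eclipsed. I at 0° is eclipsed with OH at 0° (9.9); CH2Cl at 120° is eclipsed with H at 120° (8.2); CHO at 240° is eclipsed with OH at 240° (9.3). Total 27.4 kJ/mol.
H at 180° is staggered. I at 0° is gauche with OH at 300° (3.2); I at 0° is gauche with OH at 60° (3.2); CH2Cl at 120° is gauche with OH at 60° (3.0); CHO at 240° is gauche with OH at 300° (2.8). Total 12.2 kJ/mol.
H at 240° is eclipsed. I at 0° is eclipsed with OH at 0° (9.9); CH2Cl at 120° is eclipsed with OH at 120° (10.4); CHO at 240° is eclipsed with H at 240° (6.7). Total 27.0 kJ/mol.
H at 300° is staggered. I at 0° is gauche with OH at 60° (3.2); CH2Cl at 120° is gauche with OH at 60° (3.0); CH2Cl at 120° is gauche with OH at 180° (3.0); CHO at 240° is gauche with OH at 180° (2.8). Total 12.0 kJ/mol.
Max at 120° (27.4 kJ/mol), min at 60° (11.8 kJ/mol); barrier = 15.6 kJ/mol.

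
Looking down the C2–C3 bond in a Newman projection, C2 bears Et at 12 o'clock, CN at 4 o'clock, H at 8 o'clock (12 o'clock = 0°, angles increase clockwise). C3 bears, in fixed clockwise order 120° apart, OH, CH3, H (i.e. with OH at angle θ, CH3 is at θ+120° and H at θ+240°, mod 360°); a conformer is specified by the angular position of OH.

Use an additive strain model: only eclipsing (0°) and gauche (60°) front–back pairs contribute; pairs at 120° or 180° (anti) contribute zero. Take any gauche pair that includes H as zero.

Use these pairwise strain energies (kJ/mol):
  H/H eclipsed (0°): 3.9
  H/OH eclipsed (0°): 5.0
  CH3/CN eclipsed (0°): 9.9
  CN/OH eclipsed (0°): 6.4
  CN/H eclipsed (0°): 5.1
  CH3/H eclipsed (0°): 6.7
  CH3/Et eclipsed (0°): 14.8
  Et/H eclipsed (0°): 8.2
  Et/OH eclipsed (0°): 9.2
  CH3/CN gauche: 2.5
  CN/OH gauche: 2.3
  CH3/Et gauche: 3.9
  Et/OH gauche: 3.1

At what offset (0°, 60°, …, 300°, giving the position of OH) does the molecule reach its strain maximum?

240°

OH at 0° (eclipsed): Et–OH eclipsed, CN–CH3 eclipsed, H–H eclipsed; 9.2 + 9.9 + 3.9 = 23.0 kJ/mol.
OH at 60° (staggered): Et–OH gauche, CN–OH gauche, CN–CH3 gauche; 3.1 + 2.3 + 2.5 = 7.9 kJ/mol.
OH at 120° (eclipsed): Et–H eclipsed, CN–OH eclipsed, H–CH3 eclipsed; 8.2 + 6.4 + 6.7 = 21.3 kJ/mol.
OH at 180° (staggered): Et–CH3 gauche, CN–OH gauche; 3.9 + 2.3 = 6.2 kJ/mol.
OH at 240° (eclipsed): Et–CH3 eclipsed, CN–H eclipsed, H–OH eclipsed; 14.8 + 5.1 + 5.0 = 24.9 kJ/mol.
OH at 300° (staggered): Et–OH gauche, Et–CH3 gauche, CN–CH3 gauche; 3.1 + 3.9 + 2.5 = 9.5 kJ/mol.
The maximum (24.9 kJ/mol) occurs with OH at 240°.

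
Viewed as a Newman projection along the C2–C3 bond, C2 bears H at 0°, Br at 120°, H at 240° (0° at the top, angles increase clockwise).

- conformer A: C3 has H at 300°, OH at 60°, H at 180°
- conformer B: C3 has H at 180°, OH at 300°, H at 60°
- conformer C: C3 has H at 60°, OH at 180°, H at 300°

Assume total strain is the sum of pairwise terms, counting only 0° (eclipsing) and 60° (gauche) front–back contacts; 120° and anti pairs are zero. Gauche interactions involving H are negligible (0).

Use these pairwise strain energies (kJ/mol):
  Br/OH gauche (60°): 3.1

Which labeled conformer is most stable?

A (staggered): Br(120°)/OH(60°) gauche 3.1 → 3.1 kJ/mol.
B (staggered): no non-H gauche contacts → 0.0 kJ/mol.
C (staggered): Br(120°)/OH(180°) gauche 3.1 → 3.1 kJ/mol.
B has the lowest total (0.0 kJ/mol).

B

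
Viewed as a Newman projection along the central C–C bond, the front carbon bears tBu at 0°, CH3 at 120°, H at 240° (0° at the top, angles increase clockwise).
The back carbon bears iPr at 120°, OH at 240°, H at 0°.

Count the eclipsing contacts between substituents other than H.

Non-H eclipsing pairs: CH3(120°)/iPr(120°) — 1 interaction.

1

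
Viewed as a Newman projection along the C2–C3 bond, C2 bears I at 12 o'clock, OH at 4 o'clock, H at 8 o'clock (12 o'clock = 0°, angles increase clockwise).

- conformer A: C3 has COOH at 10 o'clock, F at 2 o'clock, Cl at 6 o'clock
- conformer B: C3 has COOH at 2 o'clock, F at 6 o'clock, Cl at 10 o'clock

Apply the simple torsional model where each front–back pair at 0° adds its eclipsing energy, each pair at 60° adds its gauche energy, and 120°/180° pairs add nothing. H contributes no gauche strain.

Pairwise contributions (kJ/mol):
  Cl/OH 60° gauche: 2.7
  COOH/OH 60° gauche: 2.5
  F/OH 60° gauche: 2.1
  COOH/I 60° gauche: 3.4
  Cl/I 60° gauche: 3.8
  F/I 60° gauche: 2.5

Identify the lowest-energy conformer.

A (staggered): I–COOH gauche, I–F gauche, OH–F gauche, OH–Cl gauche; 3.4 + 2.5 + 2.1 + 2.7 = 10.7 kJ/mol.
B (staggered): I–COOH gauche, I–Cl gauche, OH–COOH gauche, OH–F gauche; 3.4 + 3.8 + 2.5 + 2.1 = 11.8 kJ/mol.
A has the lowest total (10.7 kJ/mol).

A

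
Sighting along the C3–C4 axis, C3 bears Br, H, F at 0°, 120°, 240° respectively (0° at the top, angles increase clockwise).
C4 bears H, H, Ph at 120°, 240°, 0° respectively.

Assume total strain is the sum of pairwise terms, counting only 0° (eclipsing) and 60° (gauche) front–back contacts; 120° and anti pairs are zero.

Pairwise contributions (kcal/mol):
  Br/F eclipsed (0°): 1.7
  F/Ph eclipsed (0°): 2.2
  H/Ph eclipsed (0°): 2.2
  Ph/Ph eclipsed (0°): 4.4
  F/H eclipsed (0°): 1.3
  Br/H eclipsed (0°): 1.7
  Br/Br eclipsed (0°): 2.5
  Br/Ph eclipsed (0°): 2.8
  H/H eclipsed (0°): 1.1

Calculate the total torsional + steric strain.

5.2 kcal/mol

This conformer (eclipsed): Br–Ph eclipsed, H–H eclipsed, F–H eclipsed; 2.8 + 1.1 + 1.3 = 5.2 kcal/mol.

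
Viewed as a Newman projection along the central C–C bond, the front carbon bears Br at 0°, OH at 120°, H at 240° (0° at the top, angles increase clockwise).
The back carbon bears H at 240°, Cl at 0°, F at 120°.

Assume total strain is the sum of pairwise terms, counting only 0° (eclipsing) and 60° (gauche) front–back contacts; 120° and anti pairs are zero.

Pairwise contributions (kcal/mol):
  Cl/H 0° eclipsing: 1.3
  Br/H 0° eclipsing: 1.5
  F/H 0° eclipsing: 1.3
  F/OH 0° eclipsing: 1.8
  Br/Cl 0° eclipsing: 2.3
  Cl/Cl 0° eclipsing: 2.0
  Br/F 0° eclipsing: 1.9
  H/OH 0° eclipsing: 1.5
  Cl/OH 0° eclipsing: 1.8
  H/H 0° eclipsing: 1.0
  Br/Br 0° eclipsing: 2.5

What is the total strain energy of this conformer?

5.1 kcal/mol

This conformer (eclipsed): Br(0°)/Cl(0°) eclipsed 2.3; OH(120°)/F(120°) eclipsed 1.8; H(240°)/H(240°) eclipsed 1.0 → 5.1 kcal/mol.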